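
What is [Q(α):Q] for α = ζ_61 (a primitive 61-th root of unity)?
[Q(α):Q] = 60

The minimal polynomial of ζ_61 over Q is the 61-th cyclotomic polynomial Φ_61(x), which is irreducible over Q and has degree φ(61) = 60. Hence [Q(α):Q] = φ(61) = 60.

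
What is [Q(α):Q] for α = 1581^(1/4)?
[Q(α):Q] = 4

α is a root of x^4 - 1581. By Eisenstein's criterion at the prime p = 3 (which divides the constant term 1581 but p^2 = 9 does not, since 1581 is squarefree), x^4 - 1581 is irreducible over Q. Hence [Q(α):Q] = 4.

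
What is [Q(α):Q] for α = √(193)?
[Q(α):Q] = 2

[Q(α):Q] equals the degree of the minimal polynomial of α. Here α^2 = 193 and x^2 - 193 is irreducible (d = 193 is squarefree, ≠ 1, hence not a square), so deg(m_α) = 2. Thus [Q(α):Q] = 2.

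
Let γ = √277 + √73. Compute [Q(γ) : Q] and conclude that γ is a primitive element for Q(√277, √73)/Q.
[Q(γ) : Q] = 4 (equivalently, Q(γ) = Q(√277, √73))

Obviously Q(γ) ⊆ Q(√277, √73), and [Q(√277, √73):Q] = 4 (since 277, 73 are distinct squarefree integers > 1 with 20221 not a perfect square). To show equality we compute the minimal polynomial of γ. From γ = √277 + √73: γ^2 = 277 + 2√(20221) + 73 = 350 + 2√(20221), so γ^2 - 350 = 2√(20221); squaring, (γ^2 - 350)^2 = 4·20221, i.e. γ^4 - 700γ^2 + 122500 - 80884 = 0, i.e. γ^4 - 700γ^2 + 41616 = 0. So γ is a root of x^4 - 700x^2 + 41616. This polynomial is irreducible over Q: it has no rational root (each ±√277 ± √73 is irrational), and any factorization into two quadratics over Q would force √(20221) ∈ Q (pairing opposite roots) or √277, √73 ∈ Q (other pairings), all impossible. Hence [Q(γ):Q] = 4 = [Q(√277, √73):Q], so Q(γ) = Q(√277, √73).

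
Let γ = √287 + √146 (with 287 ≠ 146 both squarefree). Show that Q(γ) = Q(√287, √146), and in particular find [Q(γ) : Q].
[Q(γ) : Q] = 4 (equivalently, Q(γ) = Q(√287, √146))

Obviously Q(γ) ⊆ Q(√287, √146), and [Q(√287, √146):Q] = 4 (since 287, 146 are distinct squarefree integers > 1 with 41902 not a perfect square). To show equality we compute the minimal polynomial of γ. From γ = √287 + √146: γ^2 = 287 + 2√(41902) + 146 = 433 + 2√(41902), so γ^2 - 433 = 2√(41902); squaring, (γ^2 - 433)^2 = 4·41902, i.e. γ^4 - 866γ^2 + 187489 - 167608 = 0, i.e. γ^4 - 866γ^2 + 19881 = 0. So γ is a root of x^4 - 866x^2 + 19881. This polynomial is irreducible over Q: it has no rational root (each ±√287 ± √146 is irrational), and any factorization into two quadratics over Q would force √(41902) ∈ Q (pairing opposite roots) or √287, √146 ∈ Q (other pairings), all impossible. Hence [Q(γ):Q] = 4 = [Q(√287, √146):Q], so Q(γ) = Q(√287, √146).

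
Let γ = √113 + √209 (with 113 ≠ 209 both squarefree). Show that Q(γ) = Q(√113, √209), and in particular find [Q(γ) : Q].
[Q(γ) : Q] = 4 (equivalently, Q(γ) = Q(√113, √209))

Obviously Q(γ) ⊆ Q(√113, √209), and [Q(√113, √209):Q] = 4 (since 113, 209 are distinct squarefree integers > 1 with 23617 not a perfect square). To show equality we compute the minimal polynomial of γ. From γ = √113 + √209: γ^2 = 113 + 2√(23617) + 209 = 322 + 2√(23617), so γ^2 - 322 = 2√(23617); squaring, (γ^2 - 322)^2 = 4·23617, i.e. γ^4 - 644γ^2 + 103684 - 94468 = 0, i.e. γ^4 - 644γ^2 + 9216 = 0. So γ is a root of x^4 - 644x^2 + 9216. This polynomial is irreducible over Q: it has no rational root (each ±√113 ± √209 is irrational), and any factorization into two quadratics over Q would force √(23617) ∈ Q (pairing opposite roots) or √113, √209 ∈ Q (other pairings), all impossible. Hence [Q(γ):Q] = 4 = [Q(√113, √209):Q], so Q(γ) = Q(√113, √209).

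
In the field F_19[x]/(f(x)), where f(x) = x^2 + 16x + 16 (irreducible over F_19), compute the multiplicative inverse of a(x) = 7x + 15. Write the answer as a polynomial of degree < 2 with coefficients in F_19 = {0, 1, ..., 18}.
a(x)^(-1) ≡ 17x + 13 (mod f(x))

Since f is irreducible over F_19, F_19[x]/(f) is a field and a(x) ≠ 0 has an inverse. Apply the extended Euclidean algorithm to f(x) and a(x) in F_19[x]: f(x) = (11x + 14)·a(x) + (15). The last nonzero remainder is the constant 15 = gcd(f, a) in F_19. Back-substituting through the division chain expresses 15 = s(x)·a(x) + t(x)·f(x) with s(x) ≡ 8x + 5 (mod f), so (8x + 5)·a(x) ≡ 15 (mod f). Multiplying by 15^(-1) ≡ 14 in F_19 gives a(x)^(-1) ≡ 14·(8x + 5) ≡ 17x + 13 (mod f). Check: (7x + 15)·(17x + 13) = 5x^2 + 4x + 5 ≡ 1 (mod x^2 + 16x + 16).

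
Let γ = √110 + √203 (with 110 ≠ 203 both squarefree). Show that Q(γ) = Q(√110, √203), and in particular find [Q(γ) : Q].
[Q(γ) : Q] = 4 (equivalently, Q(γ) = Q(√110, √203))

Obviously Q(γ) ⊆ Q(√110, √203), and [Q(√110, √203):Q] = 4 (since 110, 203 are distinct squarefree integers > 1 with 22330 not a perfect square). To show equality we compute the minimal polynomial of γ. From γ = √110 + √203: γ^2 = 110 + 2√(22330) + 203 = 313 + 2√(22330), so γ^2 - 313 = 2√(22330); squaring, (γ^2 - 313)^2 = 4·22330, i.e. γ^4 - 626γ^2 + 97969 - 89320 = 0, i.e. γ^4 - 626γ^2 + 8649 = 0. So γ is a root of x^4 - 626x^2 + 8649. This polynomial is irreducible over Q: it has no rational root (each ±√110 ± √203 is irrational), and any factorization into two quadratics over Q would force √(22330) ∈ Q (pairing opposite roots) or √110, √203 ∈ Q (other pairings), all impossible. Hence [Q(γ):Q] = 4 = [Q(√110, √203):Q], so Q(γ) = Q(√110, √203).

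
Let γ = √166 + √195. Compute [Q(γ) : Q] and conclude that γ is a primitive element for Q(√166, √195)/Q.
[Q(γ) : Q] = 4 (equivalently, Q(γ) = Q(√166, √195))

Obviously Q(γ) ⊆ Q(√166, √195), and [Q(√166, √195):Q] = 4 (since 166, 195 are distinct squarefree integers > 1 with 32370 not a perfect square). To show equality we compute the minimal polynomial of γ. From γ = √166 + √195: γ^2 = 166 + 2√(32370) + 195 = 361 + 2√(32370), so γ^2 - 361 = 2√(32370); squaring, (γ^2 - 361)^2 = 4·32370, i.e. γ^4 - 722γ^2 + 130321 - 129480 = 0, i.e. γ^4 - 722γ^2 + 841 = 0. So γ is a root of x^4 - 722x^2 + 841. This polynomial is irreducible over Q: it has no rational root (each ±√166 ± √195 is irrational), and any factorization into two quadratics over Q would force √(32370) ∈ Q (pairing opposite roots) or √166, √195 ∈ Q (other pairings), all impossible. Hence [Q(γ):Q] = 4 = [Q(√166, √195):Q], so Q(γ) = Q(√166, √195).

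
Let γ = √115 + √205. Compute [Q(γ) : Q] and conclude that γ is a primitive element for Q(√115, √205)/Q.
[Q(γ) : Q] = 4 (equivalently, Q(γ) = Q(√115, √205))

Obviously Q(γ) ⊆ Q(√115, √205), and [Q(√115, √205):Q] = 4 (since 115, 205 are distinct squarefree integers > 1 with 23575 not a perfect square). To show equality we compute the minimal polynomial of γ. From γ = √115 + √205: γ^2 = 115 + 2√(23575) + 205 = 320 + 2√(23575), so γ^2 - 320 = 2√(23575); squaring, (γ^2 - 320)^2 = 4·23575, i.e. γ^4 - 640γ^2 + 102400 - 94300 = 0, i.e. γ^4 - 640γ^2 + 8100 = 0. So γ is a root of x^4 - 640x^2 + 8100. This polynomial is irreducible over Q: it has no rational root (each ±√115 ± √205 is irrational), and any factorization into two quadratics over Q would force √(23575) ∈ Q (pairing opposite roots) or √115, √205 ∈ Q (other pairings), all impossible. Hence [Q(γ):Q] = 4 = [Q(√115, √205):Q], so Q(γ) = Q(√115, √205).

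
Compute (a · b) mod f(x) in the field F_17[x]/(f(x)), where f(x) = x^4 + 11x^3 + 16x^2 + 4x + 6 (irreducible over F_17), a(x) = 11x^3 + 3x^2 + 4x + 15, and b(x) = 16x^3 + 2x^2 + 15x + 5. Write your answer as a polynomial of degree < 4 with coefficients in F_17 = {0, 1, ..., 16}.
a · b ≡ 14x^3 + 12x^2 + 11x + 15 (mod f(x))

Multiply in F_17[x]: a(x)·b(x) = (11x^3 + 3x^2 + 4x + 15)·(16x^3 + 2x^2 + 15x + 5) = 6x^6 + 2x^5 + 14x^4 + 8x^3 + 3x^2 + 7x + 7. This has degree ≥ 4, so divide by f(x) over F_17: 6x^6 + 2x^5 + 14x^4 + 8x^3 + 3x^2 + 7x + 7 = (6x^2 + 4x + 10)·(x^4 + 11x^3 + 16x^2 + 4x + 6) + (14x^3 + 12x^2 + 11x + 15). Hence a·b ≡ 14x^3 + 12x^2 + 11x + 15 (mod f). (F_17[x]/(f) is a field with 17^4 = 83521 elements since f is irreducible of degree 4.)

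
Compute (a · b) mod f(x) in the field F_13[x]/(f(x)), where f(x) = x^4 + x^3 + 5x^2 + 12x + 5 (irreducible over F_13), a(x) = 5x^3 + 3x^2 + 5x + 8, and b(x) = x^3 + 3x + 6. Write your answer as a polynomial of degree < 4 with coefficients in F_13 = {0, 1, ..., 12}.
a · b ≡ 8x^2 + 9x + 11 (mod f(x))

Multiply in F_13[x]: a(x)·b(x) = (5x^3 + 3x^2 + 5x + 8)·(x^3 + 3x + 6) = 5x^6 + 3x^5 + 7x^4 + 8x^3 + 7x^2 + 2x + 9. This has degree ≥ 4, so divide by f(x) over F_13: 5x^6 + 3x^5 + 7x^4 + 8x^3 + 7x^2 + 2x + 9 = (5x^2 + 11x + 10)·(x^4 + x^3 + 5x^2 + 12x + 5) + (8x^2 + 9x + 11). Hence a·b ≡ 8x^2 + 9x + 11 (mod f). (F_13[x]/(f) is a field with 13^4 = 28561 elements since f is irreducible of degree 4.)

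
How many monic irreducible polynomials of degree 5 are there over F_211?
There are 83645440368 monic irreducible polynomials of degree 5 over F_211

Each element of F_{211^5} that lies in no proper subfield is a root of exactly one monic irreducible of degree 5 over F_211, and each such polynomial has 5 distinct roots in F_{211^5}. By Möbius inversion the count is N_211(5) = (1/5) Σ_{d|5} μ(5/d) · 211^d = (1/5)(μ(5)·211^1 + μ(1)·211^5) = 418227201840/5 = 83645440368.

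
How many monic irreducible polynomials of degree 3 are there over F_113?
There are 480928 monic irreducible polynomials of degree 3 over F_113

Each element of F_{113^3} that lies in no proper subfield is a root of exactly one monic irreducible of degree 3 over F_113, and each such polynomial has 3 distinct roots in F_{113^3}. By Möbius inversion the count is N_113(3) = (1/3) Σ_{d|3} μ(3/d) · 113^d = (1/3)(μ(3)·113^1 + μ(1)·113^3) = 1442784/3 = 480928.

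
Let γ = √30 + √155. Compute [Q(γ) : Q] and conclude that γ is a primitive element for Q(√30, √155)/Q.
[Q(γ) : Q] = 4 (equivalently, Q(γ) = Q(√30, √155))

Obviously Q(γ) ⊆ Q(√30, √155), and [Q(√30, √155):Q] = 4 (since 30, 155 are distinct squarefree integers > 1 with 4650 not a perfect square). To show equality we compute the minimal polynomial of γ. From γ = √30 + √155: γ^2 = 30 + 2√(4650) + 155 = 185 + 2√(4650), so γ^2 - 185 = 2√(4650); squaring, (γ^2 - 185)^2 = 4·4650, i.e. γ^4 - 370γ^2 + 34225 - 18600 = 0, i.e. γ^4 - 370γ^2 + 15625 = 0. So γ is a root of x^4 - 370x^2 + 15625. This polynomial is irreducible over Q: it has no rational root (each ±√30 ± √155 is irrational), and any factorization into two quadratics over Q would force √(4650) ∈ Q (pairing opposite roots) or √30, √155 ∈ Q (other pairings), all impossible. Hence [Q(γ):Q] = 4 = [Q(√30, √155):Q], so Q(γ) = Q(√30, √155).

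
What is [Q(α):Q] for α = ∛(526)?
[Q(α):Q] = 3

The minimal polynomial of α is x^3 - 526, irreducible over Q since 526 is not a perfect cube (so x^3 - 526 has no rational root). Hence [Q(α):Q] = deg(m_α) = 3.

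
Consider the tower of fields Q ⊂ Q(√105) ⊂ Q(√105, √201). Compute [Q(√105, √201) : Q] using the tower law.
[Q(√105, √201) : Q] = 4

[Q(√105):Q] = 2 (min poly x^2 - 105, irreducible since 105 is squarefree > 1). For the top step, suppose √201 ∈ Q(√105), say √201 = c + d√105 with c, d ∈ Q. Squaring: 201 = c^2 + 105d^2 + 2cd√105. Since √105 ∉ Q this forces 2cd = 0. If d = 0 then √201 = c ∈ Q, contradicting 201 squarefree > 1. If c = 0 then 201 = 105d^2, so 105·201 = (105d)^2 is a perfect square in Q — but 105·201 = 21105 is not a perfect square (since 105 and 201 are distinct squarefree integers). Contradiction. Hence √201 ∉ Q(√105), so x^2 - 201 stays irreducible over Q(√105) and [Q(√105, √201) : Q(√105)] = 2. By the tower law, [Q(√105, √201) : Q] = 2 · 2 = 4.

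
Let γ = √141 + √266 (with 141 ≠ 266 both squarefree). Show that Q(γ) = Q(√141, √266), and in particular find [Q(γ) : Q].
[Q(γ) : Q] = 4 (equivalently, Q(γ) = Q(√141, √266))

Obviously Q(γ) ⊆ Q(√141, √266), and [Q(√141, √266):Q] = 4 (since 141, 266 are distinct squarefree integers > 1 with 37506 not a perfect square). To show equality we compute the minimal polynomial of γ. From γ = √141 + √266: γ^2 = 141 + 2√(37506) + 266 = 407 + 2√(37506), so γ^2 - 407 = 2√(37506); squaring, (γ^2 - 407)^2 = 4·37506, i.e. γ^4 - 814γ^2 + 165649 - 150024 = 0, i.e. γ^4 - 814γ^2 + 15625 = 0. So γ is a root of x^4 - 814x^2 + 15625. This polynomial is irreducible over Q: it has no rational root (each ±√141 ± √266 is irrational), and any factorization into two quadratics over Q would force √(37506) ∈ Q (pairing opposite roots) or √141, √266 ∈ Q (other pairings), all impossible. Hence [Q(γ):Q] = 4 = [Q(√141, √266):Q], so Q(γ) = Q(√141, √266).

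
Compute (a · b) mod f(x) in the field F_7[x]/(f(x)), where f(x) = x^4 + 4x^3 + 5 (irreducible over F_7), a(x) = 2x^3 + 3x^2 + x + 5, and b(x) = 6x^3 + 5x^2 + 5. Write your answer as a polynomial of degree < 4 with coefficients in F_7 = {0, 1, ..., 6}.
a · b ≡ 5x^3 + x^2 + 3 (mod f(x))

Multiply in F_7[x]: a(x)·b(x) = (2x^3 + 3x^2 + x + 5)·(6x^3 + 5x^2 + 5) = 5x^6 + 3x^3 + 5x^2 + 5x + 4. This has degree ≥ 4, so divide by f(x) over F_7: 5x^6 + 3x^3 + 5x^2 + 5x + 4 = (5x^2 + x + 3)·(x^4 + 4x^3 + 5) + (5x^3 + x^2 + 3). Hence a·b ≡ 5x^3 + x^2 + 3 (mod f). (F_7[x]/(f) is a field with 7^4 = 2401 elements since f is irreducible of degree 4.)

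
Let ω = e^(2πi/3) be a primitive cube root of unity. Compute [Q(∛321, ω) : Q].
[Q(∛321, ω) : Q] = 6

[Q(∛321):Q] = 3 (min poly x^3 - 321, irreducible since 321 is not a perfect cube). [Q(ω):Q] = 2 (min poly x^2 + x + 1). Since Q(∛321) ⊂ R and ω ∉ R, we have ω ∉ Q(∛321), so x^2 + x + 1 remains irreducible over Q(∛321) and [Q(∛321, ω) : Q(∛321)] = 2. By the tower law, [Q(∛321, ω) : Q] = 3 · 2 = 6. (In fact Q(∛321, ω) is the splitting field of x^3 - 321 over Q.)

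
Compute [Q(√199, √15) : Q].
[Q(√199, √15) : Q] = 4

[Q(√199):Q] = 2 (min poly x^2 - 199, irreducible since 199 is squarefree > 1). For the top step, suppose √15 ∈ Q(√199), say √15 = c + d√199 with c, d ∈ Q. Squaring: 15 = c^2 + 199d^2 + 2cd√199. Since √199 ∉ Q this forces 2cd = 0. If d = 0 then √15 = c ∈ Q, contradicting 15 squarefree > 1. If c = 0 then 15 = 199d^2, so 199·15 = (199d)^2 is a perfect square in Q — but 199·15 = 2985 is not a perfect square (since 199 and 15 are distinct squarefree integers). Contradiction. Hence √15 ∉ Q(√199), so x^2 - 15 stays irreducible over Q(√199) and [Q(√199, √15) : Q(√199)] = 2. By the tower law, [Q(√199, √15) : Q] = 2 · 2 = 4.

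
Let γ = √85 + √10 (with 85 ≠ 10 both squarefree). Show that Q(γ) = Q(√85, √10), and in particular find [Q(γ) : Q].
[Q(γ) : Q] = 4 (equivalently, Q(γ) = Q(√85, √10))

Obviously Q(γ) ⊆ Q(√85, √10), and [Q(√85, √10):Q] = 4 (since 85, 10 are distinct squarefree integers > 1 with 850 not a perfect square). To show equality we compute the minimal polynomial of γ. From γ = √85 + √10: γ^2 = 85 + 2√(850) + 10 = 95 + 2√(850), so γ^2 - 95 = 2√(850); squaring, (γ^2 - 95)^2 = 4·850, i.e. γ^4 - 190γ^2 + 9025 - 3400 = 0, i.e. γ^4 - 190γ^2 + 5625 = 0. So γ is a root of x^4 - 190x^2 + 5625. This polynomial is irreducible over Q: it has no rational root (each ±√85 ± √10 is irrational), and any factorization into two quadratics over Q would force √(850) ∈ Q (pairing opposite roots) or √85, √10 ∈ Q (other pairings), all impossible. Hence [Q(γ):Q] = 4 = [Q(√85, √10):Q], so Q(γ) = Q(√85, √10).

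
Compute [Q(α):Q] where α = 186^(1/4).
[Q(α):Q] = 4

α is a root of x^4 - 186. By Eisenstein's criterion at the prime p = 2 (which divides the constant term 186 but p^2 = 4 does not, since 186 is squarefree), x^4 - 186 is irreducible over Q. Hence [Q(α):Q] = 4.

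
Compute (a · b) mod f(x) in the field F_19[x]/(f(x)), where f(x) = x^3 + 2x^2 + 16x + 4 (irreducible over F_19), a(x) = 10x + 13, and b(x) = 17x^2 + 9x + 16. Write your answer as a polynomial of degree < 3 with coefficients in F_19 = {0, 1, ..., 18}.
a · b ≡ 9x^2 + 8x + 3 (mod f(x))

Multiply in F_19[x]: a(x)·b(x) = (10x + 13)·(17x^2 + 9x + 16) = 18x^3 + 7x^2 + 11x + 18. This has degree ≥ 3, so divide by f(x) over F_19: 18x^3 + 7x^2 + 11x + 18 = (18)·(x^3 + 2x^2 + 16x + 4) + (9x^2 + 8x + 3). Hence a·b ≡ 9x^2 + 8x + 3 (mod f). (F_19[x]/(f) is a field with 19^3 = 6859 elements since f is irreducible of degree 3.)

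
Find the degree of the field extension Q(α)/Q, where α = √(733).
[Q(α):Q] = 2

[Q(α):Q] equals the degree of the minimal polynomial of α. Here α^2 = 733 and x^2 - 733 is irreducible (d = 733 is squarefree, ≠ 1, hence not a square), so deg(m_α) = 2. Thus [Q(α):Q] = 2.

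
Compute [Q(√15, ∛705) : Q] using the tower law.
[Q(√15, ∛705) : Q] = 6

Let L = Q(√15, ∛705). Since Q(√15) ⊂ L and [Q(√15):Q] = 2, the tower law gives 2 | [L:Q]. Likewise Q(∛705) ⊂ L with [Q(∛705):Q] = 3 (because 705 is not a perfect cube), so 3 | [L:Q]. As gcd(2,3) = 1, [L:Q] is divisible by 6. Conversely L is generated over Q by √15 and ∛705, so [L:Q] ≤ 2·3 = 6. Therefore [Q(√15, ∛705) : Q] = 6.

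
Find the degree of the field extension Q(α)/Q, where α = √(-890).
[Q(α):Q] = 2

[Q(α):Q] equals the degree of the minimal polynomial of α. Here α^2 = -890 and x^2 + 890 is irreducible (d = -890 is squarefree, ≠ 1, hence not a square), so deg(m_α) = 2. Thus [Q(α):Q] = 2.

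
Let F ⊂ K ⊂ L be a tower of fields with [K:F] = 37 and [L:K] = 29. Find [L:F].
[L:F] = 1073

The tower law says that for any tower of field extensions F ⊂ K ⊂ L with finite degrees, [L:F] = [L:K] · [K:F]. Here this gives [L:F] = 29 · 37 = 1073.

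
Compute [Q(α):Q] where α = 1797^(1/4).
[Q(α):Q] = 4

α is a root of x^4 - 1797. By Eisenstein's criterion at the prime p = 3 (which divides the constant term 1797 but p^2 = 9 does not, since 1797 is squarefree), x^4 - 1797 is irreducible over Q. Hence [Q(α):Q] = 4.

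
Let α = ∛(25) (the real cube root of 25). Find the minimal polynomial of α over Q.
m_α(x) = x^3 - 25

α satisfies α^3 = 25, so x^3 - 25 annihilates α. By the rational root test, a rational root p/q (in lowest terms) of x^3 - 25 would satisfy p^3 = 25 q^3, forcing q = 1 and p^3 = 25; but 25 is not a perfect cube, contradiction. A monic cubic over Q with no rational root is irreducible (any nontrivial factorization would include a linear factor). Hence x^3 - 25 is the minimal polynomial of α, and in particular [Q(α):Q] = 3.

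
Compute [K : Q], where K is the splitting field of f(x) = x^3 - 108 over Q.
[K : Q] = 6

The roots of x^3 - 108 are ∛108, ω∛108, ω^2∛108 where ω = e^(2πi/3) is a primitive cube root of unity, so K = Q(∛108, ω). Now [Q(∛108):Q] = 3 (since 108 is not a perfect cube, x^3 - 108 is irreducible) and [Q(ω):Q] = 2. Both 2 and 3 divide [K:Q], and [K:Q] ≤ 3·2 = 6, so [K:Q] = 6. (Equivalently: Q(∛108) ⊂ R but ω ∉ R, so [K : Q(∛108)] = 2.)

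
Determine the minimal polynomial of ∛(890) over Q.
m_α(x) = x^3 - 890

α satisfies α^3 = 890, so x^3 - 890 annihilates α. By the rational root test, a rational root p/q (in lowest terms) of x^3 - 890 would satisfy p^3 = 890 q^3, forcing q = 1 and p^3 = 890; but 890 is not a perfect cube, contradiction. A monic cubic over Q with no rational root is irreducible (any nontrivial factorization would include a linear factor). Hence x^3 - 890 is the minimal polynomial of α, and in particular [Q(α):Q] = 3.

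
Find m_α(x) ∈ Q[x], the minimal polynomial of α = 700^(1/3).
m_α(x) = x^3 - 700

α satisfies α^3 = 700, so x^3 - 700 annihilates α. By the rational root test, a rational root p/q (in lowest terms) of x^3 - 700 would satisfy p^3 = 700 q^3, forcing q = 1 and p^3 = 700; but 700 is not a perfect cube, contradiction. A monic cubic over Q with no rational root is irreducible (any nontrivial factorization would include a linear factor). Hence x^3 - 700 is the minimal polynomial of α, and in particular [Q(α):Q] = 3.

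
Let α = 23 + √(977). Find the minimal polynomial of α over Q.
m_α(x) = x^2 - 46x - 448

From α - 23 = √(977), squaring gives (α - 23)^2 = 977, i.e. α^2 - 46α + 529 = 977, so α^2 - 46α - 448 = 0. The discriminant of x^2 - 46x - 448 is (-46)^2 - 4·(-448) = 2116 + 1792 = 3908, and 4·(977) is not a perfect square in Q since 977 is squarefree and ≠ 1. Hence x^2 - 46x - 448 is irreducible over Q and is the minimal polynomial of α.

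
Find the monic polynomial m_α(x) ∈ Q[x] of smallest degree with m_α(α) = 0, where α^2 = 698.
m_α(x) = x^2 - 698

α satisfies α^2 - 698 = 0, so x^2 - 698 annihilates α. Since d = 698 is squarefree and ≠ 1, it is not a perfect square in Q, so x^2 - 698 has no rational root and is therefore irreducible over Q (a degree-2 polynomial over a field is irreducible iff it has no root). Hence m_α(x) = x^2 - 698.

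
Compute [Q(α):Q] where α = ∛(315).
[Q(α):Q] = 3

The minimal polynomial of α is x^3 - 315, irreducible over Q since 315 is not a perfect cube (so x^3 - 315 has no rational root). Hence [Q(α):Q] = deg(m_α) = 3.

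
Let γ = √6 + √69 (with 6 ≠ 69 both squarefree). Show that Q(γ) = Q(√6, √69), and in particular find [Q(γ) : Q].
[Q(γ) : Q] = 4 (equivalently, Q(γ) = Q(√6, √69))

Obviously Q(γ) ⊆ Q(√6, √69), and [Q(√6, √69):Q] = 4 (since 6, 69 are distinct squarefree integers > 1 with 414 not a perfect square). To show equality we compute the minimal polynomial of γ. From γ = √6 + √69: γ^2 = 6 + 2√(414) + 69 = 75 + 2√(414), so γ^2 - 75 = 2√(414); squaring, (γ^2 - 75)^2 = 4·414, i.e. γ^4 - 150γ^2 + 5625 - 1656 = 0, i.e. γ^4 - 150γ^2 + 3969 = 0. So γ is a root of x^4 - 150x^2 + 3969. This polynomial is irreducible over Q: it has no rational root (each ±√6 ± √69 is irrational), and any factorization into two quadratics over Q would force √(414) ∈ Q (pairing opposite roots) or √6, √69 ∈ Q (other pairings), all impossible. Hence [Q(γ):Q] = 4 = [Q(√6, √69):Q], so Q(γ) = Q(√6, √69).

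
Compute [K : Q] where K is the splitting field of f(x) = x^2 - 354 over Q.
[K : Q] = 2

f(x) = x^2 - 354 factors as (x - √354)(x + √354). The splitting field is K = Q(√354). Since 354 is squarefree and > 1, it is not a perfect square, so x^2 - 354 is irreducible over Q and [Q(√354) : Q] = 2. Hence [K : Q] = 2.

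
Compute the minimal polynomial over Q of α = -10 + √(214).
m_α(x) = x^2 + 20x - 114

From α + 10 = √(214), squaring gives (α + 10)^2 = 214, i.e. α^2 + 20α + 100 = 214, so α^2 + 20α - 114 = 0. The discriminant of x^2 + 20x - 114 is (20)^2 - 4·(-114) = 400 + 456 = 856, and 4·(214) is not a perfect square in Q since 214 is squarefree and ≠ 1. Hence x^2 + 20x - 114 is irreducible over Q and is the minimal polynomial of α.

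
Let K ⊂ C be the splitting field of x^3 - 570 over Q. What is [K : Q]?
[K : Q] = 6

The roots of x^3 - 570 are ∛570, ω∛570, ω^2∛570 where ω = e^(2πi/3) is a primitive cube root of unity, so K = Q(∛570, ω). Now [Q(∛570):Q] = 3 (since 570 is not a perfect cube, x^3 - 570 is irreducible) and [Q(ω):Q] = 2. Both 2 and 3 divide [K:Q], and [K:Q] ≤ 3·2 = 6, so [K:Q] = 6. (Equivalently: Q(∛570) ⊂ R but ω ∉ R, so [K : Q(∛570)] = 2.)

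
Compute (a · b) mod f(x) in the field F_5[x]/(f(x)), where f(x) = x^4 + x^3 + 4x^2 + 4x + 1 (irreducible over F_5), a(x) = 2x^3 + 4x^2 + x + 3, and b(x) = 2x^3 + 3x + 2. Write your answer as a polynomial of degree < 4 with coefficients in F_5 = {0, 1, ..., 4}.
a · b ≡ 2x^3 + 4x^2 + 3 (mod f(x))

Multiply in F_5[x]: a(x)·b(x) = (2x^3 + 4x^2 + x + 3)·(2x^3 + 3x + 2) = 4x^6 + 3x^5 + 3x^4 + 2x^3 + x^2 + x + 1. This has degree ≥ 4, so divide by f(x) over F_5: 4x^6 + 3x^5 + 3x^4 + 2x^3 + x^2 + x + 1 = (4x^2 + 4x + 3)·(x^4 + x^3 + 4x^2 + 4x + 1) + (2x^3 + 4x^2 + 3). Hence a·b ≡ 2x^3 + 4x^2 + 3 (mod f). (F_5[x]/(f) is a field with 5^4 = 625 elements since f is irreducible of degree 4.)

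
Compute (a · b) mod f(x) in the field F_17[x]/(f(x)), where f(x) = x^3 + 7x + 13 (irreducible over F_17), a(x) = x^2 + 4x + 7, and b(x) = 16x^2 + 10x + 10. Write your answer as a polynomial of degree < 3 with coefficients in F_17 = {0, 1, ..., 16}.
a · b ≡ 16x^2 + 13x + 9 (mod f(x))

Multiply in F_17[x]: a(x)·b(x) = (x^2 + 4x + 7)·(16x^2 + 10x + 10) = 16x^4 + 6x^3 + 9x^2 + 8x + 2. This has degree ≥ 3, so divide by f(x) over F_17: 16x^4 + 6x^3 + 9x^2 + 8x + 2 = (16x + 6)·(x^3 + 7x + 13) + (16x^2 + 13x + 9). Hence a·b ≡ 16x^2 + 13x + 9 (mod f). (F_17[x]/(f) is a field with 17^3 = 4913 elements since f is irreducible of degree 3.)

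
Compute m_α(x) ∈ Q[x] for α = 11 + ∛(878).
m_α(x) = x^3 - 33x^2 + 363x - 2209

Set β = α - 11 = ∛(878), so β^3 = 878. Then (α - 11)^3 - 878 = 0, i.e. α is a root of g(x) = (x - 11)^3 - 878 = x^3 - 33x^2 + 363x - 2209. Since g(x) = h(x - 11) where h(x) = x^3 - 878, and h is irreducible over Q (because 878 is not a perfect cube, so h has no rational root, and a monic cubic with no rational root is irreducible), g is also irreducible (irreducibility is preserved under the substitution x → x - 11). Hence m_α(x) = x^3 - 33x^2 + 363x - 2209.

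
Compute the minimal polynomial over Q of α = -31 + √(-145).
m_α(x) = x^2 + 62x + 1106

From α + 31 = √(-145), squaring gives (α + 31)^2 = -145, i.e. α^2 + 62α + 961 = -145, so α^2 + 62α + 1106 = 0. The discriminant of x^2 + 62x + 1106 is (62)^2 - 4·(1106) = 3844 - 4424 = -580, and 4·(-145) is not a perfect square in Q since -145 is squarefree and ≠ 1. Hence x^2 + 62x + 1106 is irreducible over Q and is the minimal polynomial of α.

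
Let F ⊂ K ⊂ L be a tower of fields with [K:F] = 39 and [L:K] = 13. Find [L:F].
[L:F] = 507

The tower law says that for any tower of field extensions F ⊂ K ⊂ L with finite degrees, [L:F] = [L:K] · [K:F]. Here this gives [L:F] = 13 · 39 = 507.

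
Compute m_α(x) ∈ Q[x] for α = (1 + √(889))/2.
m_α(x) = x^2 - x - 222

From 2α - 1 = √(889), squaring gives (2α - 1)^2 = 889, i.e. 4α^2 - 4α + 1 = 889, so α^2 - α + (1 - 889)/4 = 0. Since 889 ≡ 1 (mod 4), (1 - 889)/4 = -222 ∈ Z. The polynomial x^2 - x - 222 has discriminant 1 - 4·(-222) = 889, which is not a perfect square in Q (d = 889 is squarefree and ≠ 1), so x^2 - x - 222 is irreducible over Q. It is the minimal polynomial of α.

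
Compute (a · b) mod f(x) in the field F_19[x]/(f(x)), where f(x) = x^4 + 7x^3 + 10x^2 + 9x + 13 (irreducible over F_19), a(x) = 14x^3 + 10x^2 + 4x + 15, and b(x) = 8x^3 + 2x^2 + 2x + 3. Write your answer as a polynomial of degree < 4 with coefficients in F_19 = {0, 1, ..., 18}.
a · b ≡ 10x^3 + 17x + 5 (mod f(x))

Multiply in F_19[x]: a(x)·b(x) = (14x^3 + 10x^2 + 4x + 15)·(8x^3 + 2x^2 + 2x + 3) = 17x^6 + 13x^5 + 4x^4 + 11x^2 + 4x + 7. This has degree ≥ 4, so divide by f(x) over F_19: 17x^6 + 13x^5 + 4x^4 + 11x^2 + 4x + 7 = (17x^2 + 8x + 6)·(x^4 + 7x^3 + 10x^2 + 9x + 13) + (10x^3 + 17x + 5). Hence a·b ≡ 10x^3 + 17x + 5 (mod f). (F_19[x]/(f) is a field with 19^4 = 130321 elements since f is irreducible of degree 4.)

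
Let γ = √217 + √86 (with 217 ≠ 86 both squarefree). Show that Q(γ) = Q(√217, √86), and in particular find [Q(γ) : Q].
[Q(γ) : Q] = 4 (equivalently, Q(γ) = Q(√217, √86))

Obviously Q(γ) ⊆ Q(√217, √86), and [Q(√217, √86):Q] = 4 (since 217, 86 are distinct squarefree integers > 1 with 18662 not a perfect square). To show equality we compute the minimal polynomial of γ. From γ = √217 + √86: γ^2 = 217 + 2√(18662) + 86 = 303 + 2√(18662), so γ^2 - 303 = 2√(18662); squaring, (γ^2 - 303)^2 = 4·18662, i.e. γ^4 - 606γ^2 + 91809 - 74648 = 0, i.e. γ^4 - 606γ^2 + 17161 = 0. So γ is a root of x^4 - 606x^2 + 17161. This polynomial is irreducible over Q: it has no rational root (each ±√217 ± √86 is irrational), and any factorization into two quadratics over Q would force √(18662) ∈ Q (pairing opposite roots) or √217, √86 ∈ Q (other pairings), all impossible. Hence [Q(γ):Q] = 4 = [Q(√217, √86):Q], so Q(γ) = Q(√217, √86).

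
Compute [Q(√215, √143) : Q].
[Q(√215, √143) : Q] = 4

[Q(√215):Q] = 2 (min poly x^2 - 215, irreducible since 215 is squarefree > 1). For the top step, suppose √143 ∈ Q(√215), say √143 = c + d√215 with c, d ∈ Q. Squaring: 143 = c^2 + 215d^2 + 2cd√215. Since √215 ∉ Q this forces 2cd = 0. If d = 0 then √143 = c ∈ Q, contradicting 143 squarefree > 1. If c = 0 then 143 = 215d^2, so 215·143 = (215d)^2 is a perfect square in Q — but 215·143 = 30745 is not a perfect square (since 215 and 143 are distinct squarefree integers). Contradiction. Hence √143 ∉ Q(√215), so x^2 - 143 stays irreducible over Q(√215) and [Q(√215, √143) : Q(√215)] = 2. By the tower law, [Q(√215, √143) : Q] = 2 · 2 = 4.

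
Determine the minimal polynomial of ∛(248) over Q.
m_α(x) = x^3 - 248

α satisfies α^3 = 248, so x^3 - 248 annihilates α. By the rational root test, a rational root p/q (in lowest terms) of x^3 - 248 would satisfy p^3 = 248 q^3, forcing q = 1 and p^3 = 248; but 248 is not a perfect cube, contradiction. A monic cubic over Q with no rational root is irreducible (any nontrivial factorization would include a linear factor). Hence x^3 - 248 is the minimal polynomial of α, and in particular [Q(α):Q] = 3.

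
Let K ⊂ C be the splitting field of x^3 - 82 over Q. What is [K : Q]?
[K : Q] = 6

The roots of x^3 - 82 are ∛82, ω∛82, ω^2∛82 where ω = e^(2πi/3) is a primitive cube root of unity, so K = Q(∛82, ω). Now [Q(∛82):Q] = 3 (since 82 is not a perfect cube, x^3 - 82 is irreducible) and [Q(ω):Q] = 2. Both 2 and 3 divide [K:Q], and [K:Q] ≤ 3·2 = 6, so [K:Q] = 6. (Equivalently: Q(∛82) ⊂ R but ω ∉ R, so [K : Q(∛82)] = 2.)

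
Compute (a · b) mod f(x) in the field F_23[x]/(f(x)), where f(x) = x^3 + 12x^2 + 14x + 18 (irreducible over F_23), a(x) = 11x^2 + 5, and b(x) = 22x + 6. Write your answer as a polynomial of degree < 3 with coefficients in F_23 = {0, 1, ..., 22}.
a · b ≡ 14x^2 + 11x + 21 (mod f(x))

Multiply in F_23[x]: a(x)·b(x) = (11x^2 + 5)·(22x + 6) = 12x^3 + 20x^2 + 18x + 7. This has degree ≥ 3, so divide by f(x) over F_23: 12x^3 + 20x^2 + 18x + 7 = (12)·(x^3 + 12x^2 + 14x + 18) + (14x^2 + 11x + 21). Hence a·b ≡ 14x^2 + 11x + 21 (mod f). (F_23[x]/(f) is a field with 23^3 = 12167 elements since f is irreducible of degree 3.)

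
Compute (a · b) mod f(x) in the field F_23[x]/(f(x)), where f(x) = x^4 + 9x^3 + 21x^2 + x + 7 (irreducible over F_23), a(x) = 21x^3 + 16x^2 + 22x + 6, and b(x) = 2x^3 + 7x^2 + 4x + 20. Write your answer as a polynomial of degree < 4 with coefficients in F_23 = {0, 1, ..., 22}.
a · b ≡ 12x^3 + 8x^2 + 18x + 12 (mod f(x))

Multiply in F_23[x]: a(x)·b(x) = (21x^3 + 16x^2 + 22x + 6)·(2x^3 + 7x^2 + 4x + 20) = 19x^6 + 18x^5 + 10x^4 + 6x^3 + 13x^2 + 4x + 5. This has degree ≥ 4, so divide by f(x) over F_23: 19x^6 + 18x^5 + 10x^4 + 6x^3 + 13x^2 + 4x + 5 = (19x^2 + 8x + 22)·(x^4 + 9x^3 + 21x^2 + x + 7) + (12x^3 + 8x^2 + 18x + 12). Hence a·b ≡ 12x^3 + 8x^2 + 18x + 12 (mod f). (F_23[x]/(f) is a field with 23^4 = 279841 elements since f is irreducible of degree 4.)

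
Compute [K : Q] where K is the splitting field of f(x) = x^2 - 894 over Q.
[K : Q] = 2

f(x) = x^2 - 894 factors as (x - √894)(x + √894). The splitting field is K = Q(√894). Since 894 is squarefree and > 1, it is not a perfect square, so x^2 - 894 is irreducible over Q and [Q(√894) : Q] = 2. Hence [K : Q] = 2.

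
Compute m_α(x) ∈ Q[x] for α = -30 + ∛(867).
m_α(x) = x^3 + 90x^2 + 2700x + 26133

Set β = α + 30 = ∛(867), so β^3 = 867. Then (α + 30)^3 - 867 = 0, i.e. α is a root of g(x) = (x + 30)^3 - 867 = x^3 + 90x^2 + 2700x + 26133. Since g(x) = h(x + 30) where h(x) = x^3 - 867, and h is irreducible over Q (because 867 is not a perfect cube, so h has no rational root, and a monic cubic with no rational root is irreducible), g is also irreducible (irreducibility is preserved under the substitution x → x + 30). Hence m_α(x) = x^3 + 90x^2 + 2700x + 26133.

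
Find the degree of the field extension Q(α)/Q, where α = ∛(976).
[Q(α):Q] = 3

The minimal polynomial of α is x^3 - 976, irreducible over Q since 976 is not a perfect cube (so x^3 - 976 has no rational root). Hence [Q(α):Q] = deg(m_α) = 3.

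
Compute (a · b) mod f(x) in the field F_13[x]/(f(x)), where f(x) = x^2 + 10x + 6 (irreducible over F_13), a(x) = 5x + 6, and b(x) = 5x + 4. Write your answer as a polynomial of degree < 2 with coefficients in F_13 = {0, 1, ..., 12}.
a · b ≡ 8x + 4 (mod f(x))

Multiply in F_13[x]: a(x)·b(x) = (5x + 6)·(5x + 4) = 12x^2 + 11x + 11. This has degree ≥ 2, so divide by f(x) over F_13: 12x^2 + 11x + 11 = (12)·(x^2 + 10x + 6) + (8x + 4). Hence a·b ≡ 8x + 4 (mod f). (F_13[x]/(f) is a field with 13^2 = 169 elements since f is irreducible of degree 2.)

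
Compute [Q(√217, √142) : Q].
[Q(√217, √142) : Q] = 4

[Q(√217):Q] = 2 (min poly x^2 - 217, irreducible since 217 is squarefree > 1). For the top step, suppose √142 ∈ Q(√217), say √142 = c + d√217 with c, d ∈ Q. Squaring: 142 = c^2 + 217d^2 + 2cd√217. Since √217 ∉ Q this forces 2cd = 0. If d = 0 then √142 = c ∈ Q, contradicting 142 squarefree > 1. If c = 0 then 142 = 217d^2, so 217·142 = (217d)^2 is a perfect square in Q — but 217·142 = 30814 is not a perfect square (since 217 and 142 are distinct squarefree integers). Contradiction. Hence √142 ∉ Q(√217), so x^2 - 142 stays irreducible over Q(√217) and [Q(√217, √142) : Q(√217)] = 2. By the tower law, [Q(√217, √142) : Q] = 2 · 2 = 4.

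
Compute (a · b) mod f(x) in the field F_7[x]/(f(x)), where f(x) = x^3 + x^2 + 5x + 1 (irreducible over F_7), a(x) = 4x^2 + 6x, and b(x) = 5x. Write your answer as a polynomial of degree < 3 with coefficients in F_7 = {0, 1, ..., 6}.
a · b ≡ 3x^2 + 5x + 1 (mod f(x))

Multiply in F_7[x]: a(x)·b(x) = (4x^2 + 6x)·(5x) = 6x^3 + 2x^2. This has degree ≥ 3, so divide by f(x) over F_7: 6x^3 + 2x^2 = (6)·(x^3 + x^2 + 5x + 1) + (3x^2 + 5x + 1). Hence a·b ≡ 3x^2 + 5x + 1 (mod f). (F_7[x]/(f) is a field with 7^3 = 343 elements since f is irreducible of degree 3.)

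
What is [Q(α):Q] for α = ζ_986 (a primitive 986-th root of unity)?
[Q(α):Q] = 448

The minimal polynomial of ζ_986 over Q is the 986-th cyclotomic polynomial Φ_986(x), which is irreducible over Q and has degree φ(986) = 448. Hence [Q(α):Q] = φ(986) = 448.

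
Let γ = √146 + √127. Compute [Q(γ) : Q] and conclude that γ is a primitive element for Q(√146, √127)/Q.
[Q(γ) : Q] = 4 (equivalently, Q(γ) = Q(√146, √127))

Obviously Q(γ) ⊆ Q(√146, √127), and [Q(√146, √127):Q] = 4 (since 146, 127 are distinct squarefree integers > 1 with 18542 not a perfect square). To show equality we compute the minimal polynomial of γ. From γ = √146 + √127: γ^2 = 146 + 2√(18542) + 127 = 273 + 2√(18542), so γ^2 - 273 = 2√(18542); squaring, (γ^2 - 273)^2 = 4·18542, i.e. γ^4 - 546γ^2 + 74529 - 74168 = 0, i.e. γ^4 - 546γ^2 + 361 = 0. So γ is a root of x^4 - 546x^2 + 361. This polynomial is irreducible over Q: it has no rational root (each ±√146 ± √127 is irrational), and any factorization into two quadratics over Q would force √(18542) ∈ Q (pairing opposite roots) or √146, √127 ∈ Q (other pairings), all impossible. Hence [Q(γ):Q] = 4 = [Q(√146, √127):Q], so Q(γ) = Q(√146, √127).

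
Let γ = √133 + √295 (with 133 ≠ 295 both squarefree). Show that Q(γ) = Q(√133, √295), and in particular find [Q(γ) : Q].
[Q(γ) : Q] = 4 (equivalently, Q(γ) = Q(√133, √295))

Obviously Q(γ) ⊆ Q(√133, √295), and [Q(√133, √295):Q] = 4 (since 133, 295 are distinct squarefree integers > 1 with 39235 not a perfect square). To show equality we compute the minimal polynomial of γ. From γ = √133 + √295: γ^2 = 133 + 2√(39235) + 295 = 428 + 2√(39235), so γ^2 - 428 = 2√(39235); squaring, (γ^2 - 428)^2 = 4·39235, i.e. γ^4 - 856γ^2 + 183184 - 156940 = 0, i.e. γ^4 - 856γ^2 + 26244 = 0. So γ is a root of x^4 - 856x^2 + 26244. This polynomial is irreducible over Q: it has no rational root (each ±√133 ± √295 is irrational), and any factorization into two quadratics over Q would force √(39235) ∈ Q (pairing opposite roots) or √133, √295 ∈ Q (other pairings), all impossible. Hence [Q(γ):Q] = 4 = [Q(√133, √295):Q], so Q(γ) = Q(√133, √295).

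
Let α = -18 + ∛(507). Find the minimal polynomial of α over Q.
m_α(x) = x^3 + 54x^2 + 972x + 5325

Set β = α + 18 = ∛(507), so β^3 = 507. Then (α + 18)^3 - 507 = 0, i.e. α is a root of g(x) = (x + 18)^3 - 507 = x^3 + 54x^2 + 972x + 5325. Since g(x) = h(x + 18) where h(x) = x^3 - 507, and h is irreducible over Q (because 507 is not a perfect cube, so h has no rational root, and a monic cubic with no rational root is irreducible), g is also irreducible (irreducibility is preserved under the substitution x → x + 18). Hence m_α(x) = x^3 + 54x^2 + 972x + 5325.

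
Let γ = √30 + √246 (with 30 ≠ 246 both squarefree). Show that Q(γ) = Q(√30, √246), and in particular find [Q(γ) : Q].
[Q(γ) : Q] = 4 (equivalently, Q(γ) = Q(√30, √246))

Obviously Q(γ) ⊆ Q(√30, √246), and [Q(√30, √246):Q] = 4 (since 30, 246 are distinct squarefree integers > 1 with 7380 not a perfect square). To show equality we compute the minimal polynomial of γ. From γ = √30 + √246: γ^2 = 30 + 2√(7380) + 246 = 276 + 2√(7380), so γ^2 - 276 = 2√(7380); squaring, (γ^2 - 276)^2 = 4·7380, i.e. γ^4 - 552γ^2 + 76176 - 29520 = 0, i.e. γ^4 - 552γ^2 + 46656 = 0. So γ is a root of x^4 - 552x^2 + 46656. This polynomial is irreducible over Q: it has no rational root (each ±√30 ± √246 is irrational), and any factorization into two quadratics over Q would force √(7380) ∈ Q (pairing opposite roots) or √30, √246 ∈ Q (other pairings), all impossible. Hence [Q(γ):Q] = 4 = [Q(√30, √246):Q], so Q(γ) = Q(√30, √246).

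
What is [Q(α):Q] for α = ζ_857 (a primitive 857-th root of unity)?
[Q(α):Q] = 856

The minimal polynomial of ζ_857 over Q is the 857-th cyclotomic polynomial Φ_857(x), which is irreducible over Q and has degree φ(857) = 856. Hence [Q(α):Q] = φ(857) = 856.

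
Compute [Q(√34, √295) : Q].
[Q(√34, √295) : Q] = 4

[Q(√34):Q] = 2 (min poly x^2 - 34, irreducible since 34 is squarefree > 1). For the top step, suppose √295 ∈ Q(√34), say √295 = c + d√34 with c, d ∈ Q. Squaring: 295 = c^2 + 34d^2 + 2cd√34. Since √34 ∉ Q this forces 2cd = 0. If d = 0 then √295 = c ∈ Q, contradicting 295 squarefree > 1. If c = 0 then 295 = 34d^2, so 34·295 = (34d)^2 is a perfect square in Q — but 34·295 = 10030 is not a perfect square (since 34 and 295 are distinct squarefree integers). Contradiction. Hence √295 ∉ Q(√34), so x^2 - 295 stays irreducible over Q(√34) and [Q(√34, √295) : Q(√34)] = 2. By the tower law, [Q(√34, √295) : Q] = 2 · 2 = 4.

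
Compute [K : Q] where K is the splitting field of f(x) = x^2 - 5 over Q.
[K : Q] = 2

f(x) = x^2 - 5 factors as (x - √5)(x + √5). The splitting field is K = Q(√5). Since 5 is squarefree and > 1, it is not a perfect square, so x^2 - 5 is irreducible over Q and [Q(√5) : Q] = 2. Hence [K : Q] = 2.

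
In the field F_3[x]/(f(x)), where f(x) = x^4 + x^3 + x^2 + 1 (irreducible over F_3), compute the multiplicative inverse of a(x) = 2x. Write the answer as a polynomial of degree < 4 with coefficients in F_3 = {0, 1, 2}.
a(x)^(-1) ≡ x^3 + x^2 + x (mod f(x))

Since f is irreducible over F_3, F_3[x]/(f) is a field and a(x) ≠ 0 has an inverse. Apply the extended Euclidean algorithm to f(x) and a(x) in F_3[x]: f(x) = (2x^3 + 2x^2 + 2x)·a(x) + (1). The last nonzero remainder is the constant 1 = gcd(f, a) in F_3. Back-substituting through the division chain expresses 1 = s(x)·a(x) + t(x)·f(x) with s(x) ≡ x^3 + x^2 + x (mod f), so a(x)^(-1) ≡ s(x) = x^3 + x^2 + x (mod f). Check: (2x)·(x^3 + x^2 + x) = 2x^4 + 2x^3 + 2x^2 ≡ 1 (mod x^4 + x^3 + x^2 + 1).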